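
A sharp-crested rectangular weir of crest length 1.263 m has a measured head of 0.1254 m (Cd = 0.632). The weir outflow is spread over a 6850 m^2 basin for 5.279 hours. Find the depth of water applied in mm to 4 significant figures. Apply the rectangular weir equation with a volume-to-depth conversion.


Approach: apply the rectangular weir equation with a volume-to-depth conversion, Q = (2/3)*Cd*L*sqrt(2g)*H^1.5; d = Q*t/A * 1000.
Step 1 — weir discharge:
  Q = (2/3)*0.632*1.263*sqrt(2*9.81)*0.1254^1.5 = 0.104671 m^3/s
Step 2 — volume: V = 0.104671 * 5.279*3600 = 1989.20 m^3
Step 3 — depth: d = V/A * 1000 = 1989.20/6850 * 1000 = 290.4 mm
Therefore the depth of water applied = 290.4 mm.


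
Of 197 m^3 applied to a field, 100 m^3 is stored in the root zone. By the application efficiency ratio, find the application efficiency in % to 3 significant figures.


Approach: apply the application efficiency ratio, Ea = (stored/applied)*100.
Ea = (100/197)*100 = 50.8 %
Therefore the application efficiency = 50.8 %.


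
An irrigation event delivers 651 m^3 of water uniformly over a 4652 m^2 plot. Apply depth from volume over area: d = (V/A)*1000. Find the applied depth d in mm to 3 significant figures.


d = (651 / 4652) * 1000 = 140 mm
Therefore the applied depth d = 140 mm.


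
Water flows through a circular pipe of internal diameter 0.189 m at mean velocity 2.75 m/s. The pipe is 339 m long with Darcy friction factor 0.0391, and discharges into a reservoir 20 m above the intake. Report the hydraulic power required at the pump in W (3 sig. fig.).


Approach: apply continuity + Darcy-Weisbach + hydraulic power, Q = A*v; hf = f*(L/D)*(v^2/(2g)); H = static + hf; P = rho*g*Q*H.
Step 1 — flow rate (continuity, Q = A*v):
  A = pi*(0.189/2)^2 = 0.028055 m^2
  Q = 0.028055 * 2.75 = 0.077152 m^3/s
Step 2 — friction head loss (Darcy-Weisbach):
  hf = 0.0391 * (339/0.189) * (2.75^2 / (2*9.81))
  hf = 27.032 m
Step 3 — total head: H = 20 + 27.032 = 47.032 m
Step 4 — hydraulic power (P = rho*g*Q*H):
  P = 1000 * 9.81 * 0.077152 * 47.032 = 35600 W
Therefore the hydraulic power required at the pump = 35600 W.


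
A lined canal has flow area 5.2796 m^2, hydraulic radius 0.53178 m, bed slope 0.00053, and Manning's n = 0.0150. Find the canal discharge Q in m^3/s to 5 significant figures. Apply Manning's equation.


Approach: apply Manning's equation, Q = (1/n)*A*R^(2/3)*S^(1/2).
Q = (1/0.0150) * 5.2796 * 0.53178^(2/3) * 0.00053^(1/2) = 5.3187 m^3/s
Therefore the canal discharge Q = 5.3187 m^3/s.


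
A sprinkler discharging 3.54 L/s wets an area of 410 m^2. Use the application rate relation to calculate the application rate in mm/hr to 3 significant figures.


Approach: apply the application rate relation, rate = (Q/A)*3600.
rate = (3.54 / 410) * 3600 = 31.1 mm/hr
Therefore the application rate = 31.1 mm/hr.


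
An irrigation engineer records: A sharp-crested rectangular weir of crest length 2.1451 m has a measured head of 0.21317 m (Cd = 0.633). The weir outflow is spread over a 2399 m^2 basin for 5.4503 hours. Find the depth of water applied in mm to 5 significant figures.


Approach: apply the rectangular weir equation with a volume-to-depth conversion, Q = (2/3)*Cd*L*sqrt(2g)*H^1.5; d = Q*t/A * 1000.
Step 1 — weir discharge:
  Q = (2/3)*0.633*2.1451*sqrt(2*9.81)*0.21317^1.5 = 0.3946377 m^3/s
Step 2 — volume: V = 0.3946377 * 5.4503*3600 = 7743.219 m^3
Step 3 — depth: d = V/A * 1000 = 7743.219/2399 * 1000 = 3227.7 mm
Therefore the depth of water applied = 3227.7 mm.


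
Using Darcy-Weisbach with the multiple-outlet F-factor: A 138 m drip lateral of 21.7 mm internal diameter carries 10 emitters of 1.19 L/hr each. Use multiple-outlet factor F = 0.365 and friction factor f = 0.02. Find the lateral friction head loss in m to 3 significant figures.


Approach: apply Darcy-Weisbach with the multiple-outlet F-factor, Q = n*q/(3600*1000) m^3/s; v = Q/A; hf = F*f*(L/D)*(v^2/(2g)).
Q = 10*1.19/(3600*1000) = 3.3056e-06 m^3/s
A = pi*(21.7e-3/2)^2 = 3.6984e-04 m^2, so v = Q/A = 0.0089379 m/s
hf = 0.365*0.02*(138/0.0217)*(0.0089379^2/(2*9.81)) = 0.000189 m
Therefore the lateral friction head loss = 0.000189 m.


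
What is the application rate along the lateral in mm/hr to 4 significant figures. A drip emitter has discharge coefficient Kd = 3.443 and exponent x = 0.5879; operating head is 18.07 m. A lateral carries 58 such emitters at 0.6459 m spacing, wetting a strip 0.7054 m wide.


Approach: apply the emitter equation with a lateral mass balance, q = Kd*h^x; Q = n*q; rate = Q/(n*spacing*width).
Step 1 — single emitter flow (q = Kd*h^x):
  q = 3.443 * 18.07^0.5879 = 18.8757 L/hr
Step 2 — total lateral flow: Q = 58 * 18.8757 = 1094.79 L/hr
Step 3 — wetted area: A = 58 * 0.6459 * 0.7054 = 26.4258 m^2
Step 4 — application rate: Q/A = 1094.79/26.4258 = 41.43 mm/hr
Therefore the application rate along the lateral = 41.43 mm/hr.


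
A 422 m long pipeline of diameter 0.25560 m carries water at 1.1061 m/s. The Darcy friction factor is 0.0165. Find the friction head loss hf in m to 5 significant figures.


Approach: apply the Darcy-Weisbach equation, hf = f*(L/D)*(v^2/(2g)).
hf = 0.0165 * (422/0.25560) * (1.1061^2 / (2*9.81))
hf = 1.6987 m
Therefore the friction head loss hf = 1.6987 m.


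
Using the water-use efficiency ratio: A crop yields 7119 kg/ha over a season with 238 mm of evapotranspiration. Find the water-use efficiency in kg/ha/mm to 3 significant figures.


Approach: apply the water-use efficiency ratio, WUE = yield/ET.
WUE = 7119 / 238 = 29.9 kg/ha/mm
Therefore the water-use efficiency = 29.9 kg/ha/mm.


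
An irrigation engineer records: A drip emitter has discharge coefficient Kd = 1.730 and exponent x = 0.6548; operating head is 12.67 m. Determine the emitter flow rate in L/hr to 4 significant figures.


Approach: apply the emitter characteristic equation, q = Kd * h^x.
q = 1.730 * 12.67^0.6548 = 9.123 L/hr
Therefore the emitter flow rate = 9.123 L/hr.


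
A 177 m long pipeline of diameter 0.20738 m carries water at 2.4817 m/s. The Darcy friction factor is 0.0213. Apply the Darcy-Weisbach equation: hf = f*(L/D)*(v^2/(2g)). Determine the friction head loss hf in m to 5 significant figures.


hf = 0.0213 * (177/0.20738) * (2.4817^2 / (2*9.81))
hf = 5.7067 m
Therefore the friction head loss hf = 5.7067 m.


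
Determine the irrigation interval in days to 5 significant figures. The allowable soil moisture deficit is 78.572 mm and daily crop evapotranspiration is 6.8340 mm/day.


Approach: apply the irrigation interval relation, interval = SMD / ETc.
interval = 78.572 / 6.8340 = 11.497 days
Therefore the irrigation interval = 11.497 days.


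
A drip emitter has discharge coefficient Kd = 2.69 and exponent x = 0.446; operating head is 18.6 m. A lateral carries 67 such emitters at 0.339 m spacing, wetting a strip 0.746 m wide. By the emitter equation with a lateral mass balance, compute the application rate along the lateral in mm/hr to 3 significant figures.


Approach: apply the emitter equation with a lateral mass balance, q = Kd*h^x; Q = n*q; rate = Q/(n*spacing*width).
Step 1 — single emitter flow (q = Kd*h^x):
  q = 2.69 * 18.6^0.446 = 9.9073 L/hr
Step 2 — total lateral flow: Q = 67 * 9.9073 = 663.79 L/hr
Step 3 — wetted area: A = 67 * 0.339 * 0.746 = 16.944 m^2
Step 4 — application rate: Q/A = 663.79/16.944 = 39.2 mm/hr
Therefore the application rate along the lateral = 39.2 mm/hr.


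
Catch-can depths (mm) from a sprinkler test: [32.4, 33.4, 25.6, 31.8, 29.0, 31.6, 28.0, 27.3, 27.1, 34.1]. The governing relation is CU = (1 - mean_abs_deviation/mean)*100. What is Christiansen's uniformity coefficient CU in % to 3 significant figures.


mean = 30.030 mm
mean |d_i - mean| = 2.6300 mm
CU = (1 - 2.6300/30.030)*100 = 91.2 %
Therefore Christiansen's uniformity coefficient CU = 91.2 %.


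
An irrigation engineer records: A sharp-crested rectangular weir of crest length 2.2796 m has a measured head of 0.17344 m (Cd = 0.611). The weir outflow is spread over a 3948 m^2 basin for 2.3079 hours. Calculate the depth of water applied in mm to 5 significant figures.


Approach: apply the rectangular weir equation with a volume-to-depth conversion, Q = (2/3)*Cd*L*sqrt(2g)*H^1.5; d = Q*t/A * 1000.
Step 1 — weir discharge:
  Q = (2/3)*0.611*2.2796*sqrt(2*9.81)*0.17344^1.5 = 0.2970859 m^3/s
Step 2 — volume: V = 0.2970859 * 2.3079*3600 = 2468.320 m^3
Step 3 — depth: d = V/A * 1000 = 2468.320/3948 * 1000 = 625.21 mm
Therefore the depth of water applied = 625.21 mm.


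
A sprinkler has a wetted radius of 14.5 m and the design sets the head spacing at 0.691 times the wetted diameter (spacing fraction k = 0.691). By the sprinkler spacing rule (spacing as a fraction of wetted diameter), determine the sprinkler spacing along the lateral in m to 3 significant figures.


Approach: apply the sprinkler spacing rule (spacing as a fraction of wetted diameter), S = k*(2*R).
S = 0.691 * (2 * 14.5) = 20.0 m
Therefore the sprinkler spacing along the lateral = 20.0 m.


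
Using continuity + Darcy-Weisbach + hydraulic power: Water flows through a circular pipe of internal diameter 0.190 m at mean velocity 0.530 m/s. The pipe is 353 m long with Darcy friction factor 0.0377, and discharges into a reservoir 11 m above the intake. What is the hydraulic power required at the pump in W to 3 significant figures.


Approach: apply continuity + Darcy-Weisbach + hydraulic power, Q = A*v; hf = f*(L/D)*(v^2/(2g)); H = static + hf; P = rho*g*Q*H.
Step 1 — flow rate (continuity, Q = A*v):
  A = pi*(0.190/2)^2 = 0.028353 m^2
  Q = 0.028353 * 0.530 = 0.015027 m^3/s
Step 2 — friction head loss (Darcy-Weisbach):
  hf = 0.0377 * (353/0.190) * (0.530^2 / (2*9.81))
  hf = 1.0028 m
Step 3 — total head: H = 11 + 1.0028 = 12.003 m
Step 4 — hydraulic power (P = rho*g*Q*H):
  P = 1000 * 9.81 * 0.015027 * 12.003 = 1770 W
Therefore the hydraulic power required at the pump = 1770 W.


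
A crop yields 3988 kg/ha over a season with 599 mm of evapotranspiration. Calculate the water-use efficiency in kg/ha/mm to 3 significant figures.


Approach: apply the water-use efficiency ratio, WUE = yield/ET.
WUE = 3988 / 599 = 6.66 kg/ha/mm
Therefore the water-use efficiency = 6.66 kg/ha/mm.


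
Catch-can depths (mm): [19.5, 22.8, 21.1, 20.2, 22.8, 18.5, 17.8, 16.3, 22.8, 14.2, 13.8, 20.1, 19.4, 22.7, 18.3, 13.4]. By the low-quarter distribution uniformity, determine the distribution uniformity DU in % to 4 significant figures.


Approach: apply the low-quarter distribution uniformity, DU = (mean of lowest quarter of readings / overall mean)*100.
sorted lowest 4 of 16: [13.4, 13.8, 14.2, 16.3] -> mean = 14.4250 mm
overall mean = 18.9812 mm
DU = (14.4250/18.9812)*100 = 76.00 %
Therefore the distribution uniformity DU = 76.00 %.


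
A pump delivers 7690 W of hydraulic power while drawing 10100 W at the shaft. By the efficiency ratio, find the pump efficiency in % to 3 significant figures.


Approach: apply the efficiency ratio, eta = (P_out/P_in)*100.
eta = (7690 / 10100) * 100 = 76.1 %
Therefore the pump efficiency = 76.1 %.


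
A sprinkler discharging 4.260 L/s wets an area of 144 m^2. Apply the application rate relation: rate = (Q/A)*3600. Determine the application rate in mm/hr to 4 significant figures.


rate = (4.260 / 144) * 3600 = 106.5 mm/hr
Therefore the application rate = 106.5 mm/hr.


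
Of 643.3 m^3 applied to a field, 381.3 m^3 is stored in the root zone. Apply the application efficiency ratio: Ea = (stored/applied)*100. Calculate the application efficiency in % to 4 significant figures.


Ea = (381.3/643.3)*100 = 59.27 %
Therefore the application efficiency = 59.27 %.


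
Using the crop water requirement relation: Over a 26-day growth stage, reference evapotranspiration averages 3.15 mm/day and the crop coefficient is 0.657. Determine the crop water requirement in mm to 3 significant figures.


Approach: apply the crop water requirement relation, CWR = ET0 * Kc * days.
CWR = 3.15 * 0.657 * 26 = 53.8 mm
Therefore the crop water requirement = 53.8 mm.


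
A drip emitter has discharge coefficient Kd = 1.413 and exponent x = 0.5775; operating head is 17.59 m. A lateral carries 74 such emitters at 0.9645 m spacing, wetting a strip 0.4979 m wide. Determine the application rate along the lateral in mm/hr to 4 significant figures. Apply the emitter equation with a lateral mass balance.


Approach: apply the emitter equation with a lateral mass balance, q = Kd*h^x; Q = n*q; rate = Q/(n*spacing*width).
Step 1 — single emitter flow (q = Kd*h^x):
  q = 1.413 * 17.59^0.5775 = 7.40088 L/hr
Step 2 — total lateral flow: Q = 74 * 7.40088 = 547.665 L/hr
Step 3 — wetted area: A = 74 * 0.9645 * 0.4979 = 35.5366 m^2
Step 4 — application rate: Q/A = 547.665/35.5366 = 15.41 mm/hr
Therefore the application rate along the lateral = 15.41 mm/hr.


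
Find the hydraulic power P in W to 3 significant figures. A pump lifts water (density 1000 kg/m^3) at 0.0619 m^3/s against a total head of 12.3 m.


Approach: apply the hydraulic power relation, P = rho*g*Q*H.
P = 1000 * 9.81 * 0.0619 * 12.3 = 7470 W
Therefore the hydraulic power P = 7470 W.


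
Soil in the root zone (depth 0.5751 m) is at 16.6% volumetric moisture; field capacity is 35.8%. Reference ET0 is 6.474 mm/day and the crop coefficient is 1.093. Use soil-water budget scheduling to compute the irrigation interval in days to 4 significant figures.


Approach: apply soil-water budget scheduling, SMD = (FC-theta)/100*depth*1000; ETc = ET0*Kc; interval = SMD/ETc.
Step 1 — soil moisture deficit:
  SMD = (35.8 - 16.6)/100 * 0.5751 * 1000 = 110.419 mm
Step 2 — daily crop ET (ETc = ET0*Kc):
  ETc = 6.474 * 1.093 = 7.07608 mm/day
Step 3 — irrigation interval (SMD/ETc):
  interval = 110.419 / 7.07608 = 15.60 days
Therefore the irrigation interval = 15.60 days.


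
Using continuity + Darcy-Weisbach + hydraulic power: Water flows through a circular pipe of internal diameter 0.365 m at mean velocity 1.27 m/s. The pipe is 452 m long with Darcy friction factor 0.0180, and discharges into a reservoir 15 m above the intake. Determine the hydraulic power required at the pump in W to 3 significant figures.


Approach: apply continuity + Darcy-Weisbach + hydraulic power, Q = A*v; hf = f*(L/D)*(v^2/(2g)); H = static + hf; P = rho*g*Q*H.
Step 1 — flow rate (continuity, Q = A*v):
  A = pi*(0.365/2)^2 = 0.10463 m^2
  Q = 0.10463 * 1.27 = 0.13289 m^3/s
Step 2 — friction head loss (Darcy-Weisbach):
  hf = 0.0180 * (452/0.365) * (1.27^2 / (2*9.81))
  hf = 1.8324 m
Step 3 — total head: H = 15 + 1.8324 = 16.832 m
Step 4 — hydraulic power (P = rho*g*Q*H):
  P = 1000 * 9.81 * 0.13289 * 16.832 = 21900 W
Therefore the hydraulic power required at the pump = 21900 W.


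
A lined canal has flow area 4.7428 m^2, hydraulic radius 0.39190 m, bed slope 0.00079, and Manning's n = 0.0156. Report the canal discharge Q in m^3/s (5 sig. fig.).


Approach: apply Manning's equation, Q = (1/n)*A*R^(2/3)*S^(1/2).
Q = (1/0.0156) * 4.7428 * 0.39190^(2/3) * 0.00079^(1/2) = 4.5762 m^3/s
Therefore the canal discharge Q = 4.5762 m^3/s.


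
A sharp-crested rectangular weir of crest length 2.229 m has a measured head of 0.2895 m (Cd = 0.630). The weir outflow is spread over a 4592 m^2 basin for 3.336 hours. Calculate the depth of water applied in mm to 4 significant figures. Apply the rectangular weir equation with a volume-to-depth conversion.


Approach: apply the rectangular weir equation with a volume-to-depth conversion, Q = (2/3)*Cd*L*sqrt(2g)*H^1.5; d = Q*t/A * 1000.
Step 1 — weir discharge:
  Q = (2/3)*0.630*2.229*sqrt(2*9.81)*0.2895^1.5 = 0.645924 m^3/s
Step 2 — volume: V = 0.645924 * 3.336*3600 = 7757.29 m^3
Step 3 — depth: d = V/A * 1000 = 7757.29/4592 * 1000 = 1689 mm
Therefore the depth of water applied = 1689 mm.


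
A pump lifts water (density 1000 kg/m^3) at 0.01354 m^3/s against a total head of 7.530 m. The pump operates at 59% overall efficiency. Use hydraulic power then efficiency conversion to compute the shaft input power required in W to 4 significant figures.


Approach: apply hydraulic power then efficiency conversion, P = rho*g*Q*H; P_in = P/eta.
Step 1 — hydraulic power (P = rho*g*Q*H):
  P = 1000 * 9.81 * 0.01354 * 7.530 = 1000.19 W
Step 2 — input power: P_in = P/eta = 1000.19 / 0.59 = 1695 W
Therefore the shaft input power required = 1695 W.


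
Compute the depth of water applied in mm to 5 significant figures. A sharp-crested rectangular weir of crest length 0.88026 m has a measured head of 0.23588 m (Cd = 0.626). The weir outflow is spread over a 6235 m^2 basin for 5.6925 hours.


Approach: apply the rectangular weir equation with a volume-to-depth conversion, Q = (2/3)*Cd*L*sqrt(2g)*H^1.5; d = Q*t/A * 1000.
Step 1 — weir discharge:
  Q = (2/3)*0.626*0.88026*sqrt(2*9.81)*0.23588^1.5 = 0.1864147 m^3/s
Step 2 — volume: V = 0.1864147 * 5.6925*3600 = 3820.197 m^3
Step 3 — depth: d = V/A * 1000 = 3820.197/6235 * 1000 = 612.70 mm
Therefore the depth of water applied = 612.70 mm.


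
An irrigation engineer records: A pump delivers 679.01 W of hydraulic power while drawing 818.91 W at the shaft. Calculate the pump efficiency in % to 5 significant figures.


Approach: apply the efficiency ratio, eta = (P_out/P_in)*100.
eta = (679.01 / 818.91) * 100 = 82.916 %
Therefore the pump efficiency = 82.916 %.


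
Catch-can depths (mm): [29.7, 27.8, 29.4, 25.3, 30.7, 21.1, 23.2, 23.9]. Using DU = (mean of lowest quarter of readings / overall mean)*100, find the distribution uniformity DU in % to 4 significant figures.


sorted lowest 2 of 8: [21.1, 23.2] -> mean = 22.1500 mm
overall mean = 26.3875 mm
DU = (22.1500/26.3875)*100 = 83.94 %
Therefore the distribution uniformity DU = 83.94 %.


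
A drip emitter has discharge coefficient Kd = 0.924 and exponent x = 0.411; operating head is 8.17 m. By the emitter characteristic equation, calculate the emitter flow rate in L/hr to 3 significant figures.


Approach: apply the emitter characteristic equation, q = Kd * h^x.
q = 0.924 * 8.17^0.411 = 2.19 L/hr
Therefore the emitter flow rate = 2.19 L/hr.


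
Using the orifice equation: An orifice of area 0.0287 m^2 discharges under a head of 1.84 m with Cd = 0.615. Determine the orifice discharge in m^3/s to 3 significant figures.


Approach: apply the orifice equation, Q = Cd*A*sqrt(2*g*h).
Q = 0.615 * 0.0287 * sqrt(2*9.81*1.84) = 0.106 m^3/s
Therefore the orifice discharge = 0.106 m^3/s.


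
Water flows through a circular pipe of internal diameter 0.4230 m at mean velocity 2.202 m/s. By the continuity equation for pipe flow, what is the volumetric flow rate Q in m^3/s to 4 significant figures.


Approach: apply the continuity equation for pipe flow, Q = A * v with A = pi*(D/2)^2.
A = pi*(0.4230/2)^2 = 0.140531 m^2
Q = 0.140531 * 2.202 = 0.3094 m^3/s
Therefore the volumetric flow rate Q = 0.3094 m^3/s.


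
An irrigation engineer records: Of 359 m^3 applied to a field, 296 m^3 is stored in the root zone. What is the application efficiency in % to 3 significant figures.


Approach: apply the application efficiency ratio, Ea = (stored/applied)*100.
Ea = (296/359)*100 = 82.5 %
Therefore the application efficiency = 82.5 %.


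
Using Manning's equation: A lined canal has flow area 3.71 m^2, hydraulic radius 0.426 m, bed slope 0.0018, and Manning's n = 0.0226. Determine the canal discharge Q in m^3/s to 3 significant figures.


Approach: apply Manning's equation, Q = (1/n)*A*R^(2/3)*S^(1/2).
Q = (1/0.0226) * 3.71 * 0.426^(2/3) * 0.0018^(1/2) = 3.94 m^3/s
Therefore the canal discharge Q = 3.94 m^3/s.


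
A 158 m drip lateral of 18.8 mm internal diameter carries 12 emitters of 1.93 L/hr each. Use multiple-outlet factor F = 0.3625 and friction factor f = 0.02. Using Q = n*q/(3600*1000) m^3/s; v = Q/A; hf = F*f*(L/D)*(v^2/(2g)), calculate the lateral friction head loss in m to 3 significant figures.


Q = 12*1.93/(3600*1000) = 6.4333e-06 m^3/s
A = pi*(18.8e-3/2)^2 = 2.7759e-04 m^2, so v = Q/A = 0.023176 m/s
hf = 0.3625*0.02*(158/0.0188)*(0.023176^2/(2*9.81)) = 0.00167 m
Therefore the lateral friction head loss = 0.00167 m.


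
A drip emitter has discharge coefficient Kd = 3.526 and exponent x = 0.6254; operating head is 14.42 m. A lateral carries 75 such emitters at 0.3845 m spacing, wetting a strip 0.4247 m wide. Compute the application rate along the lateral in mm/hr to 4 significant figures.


Approach: apply the emitter equation with a lateral mass balance, q = Kd*h^x; Q = n*q; rate = Q/(n*spacing*width).
Step 1 — single emitter flow (q = Kd*h^x):
  q = 3.526 * 14.42^0.6254 = 18.7111 L/hr
Step 2 — total lateral flow: Q = 75 * 18.7111 = 1403.33 L/hr
Step 3 — wetted area: A = 75 * 0.3845 * 0.4247 = 12.2473 m^2
Step 4 — application rate: Q/A = 1403.33/12.2473 = 114.6 mm/hr
Therefore the application rate along the lateral = 114.6 mm/hr.


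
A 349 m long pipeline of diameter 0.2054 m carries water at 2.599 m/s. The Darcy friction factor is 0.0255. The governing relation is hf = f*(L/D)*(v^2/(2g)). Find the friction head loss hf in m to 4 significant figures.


hf = 0.0255 * (349/0.2054) * (2.599^2 / (2*9.81))
hf = 14.92 m
Therefore the friction head loss hf = 14.92 m.


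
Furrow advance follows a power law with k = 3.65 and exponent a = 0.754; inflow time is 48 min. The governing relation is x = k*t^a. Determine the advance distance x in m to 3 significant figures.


x = 3.65 * 48^0.754 = 67.6 m
Therefore the advance distance x = 67.6 m.


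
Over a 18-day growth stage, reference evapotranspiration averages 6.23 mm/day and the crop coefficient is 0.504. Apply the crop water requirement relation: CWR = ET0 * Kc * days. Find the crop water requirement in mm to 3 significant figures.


CWR = 6.23 * 0.504 * 18 = 56.5 mm
Therefore the crop water requirement = 56.5 mm.


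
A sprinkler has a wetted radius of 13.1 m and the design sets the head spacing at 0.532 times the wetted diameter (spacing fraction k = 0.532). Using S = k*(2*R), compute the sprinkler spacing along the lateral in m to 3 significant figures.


S = 0.532 * (2 * 13.1) = 13.9 m
Therefore the sprinkler spacing along the lateral = 13.9 m.


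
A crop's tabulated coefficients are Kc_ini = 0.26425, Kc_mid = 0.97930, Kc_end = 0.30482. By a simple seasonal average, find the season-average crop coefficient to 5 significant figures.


Approach: apply a simple seasonal average, Kc_avg = (Kc_ini + Kc_mid + Kc_end)/3.
Kc_avg = (0.26425 + 0.97930 + 0.30482)/3 = 0.51612
Therefore the season-average crop coefficient = 0.51612.


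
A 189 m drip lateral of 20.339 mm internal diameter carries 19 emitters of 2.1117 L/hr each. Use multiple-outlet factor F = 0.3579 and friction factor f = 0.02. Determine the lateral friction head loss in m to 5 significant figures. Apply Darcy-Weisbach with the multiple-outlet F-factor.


Approach: apply Darcy-Weisbach with the multiple-outlet F-factor, Q = n*q/(3600*1000) m^3/s; v = Q/A; hf = F*f*(L/D)*(v^2/(2g)).
Q = 19*2.1117/(3600*1000) = 1.114508e-05 m^3/s
A = pi*(20.339e-3/2)^2 = 3.248995e-04 m^2, so v = Q/A = 0.03430317 m/s
hf = 0.3579*0.02*(189/0.020339)*(0.03430317^2/(2*9.81)) = 0.0039893 m
Therefore the lateral friction head loss = 0.0039893 m.


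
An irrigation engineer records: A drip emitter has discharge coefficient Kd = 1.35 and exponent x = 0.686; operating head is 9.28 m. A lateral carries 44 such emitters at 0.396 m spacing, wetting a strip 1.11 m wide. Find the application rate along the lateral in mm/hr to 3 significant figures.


Approach: apply the emitter equation with a lateral mass balance, q = Kd*h^x; Q = n*q; rate = Q/(n*spacing*width).
Step 1 — single emitter flow (q = Kd*h^x):
  q = 1.35 * 9.28^0.686 = 6.2240 L/hr
Step 2 — total lateral flow: Q = 44 * 6.2240 = 273.86 L/hr
Step 3 — wetted area: A = 44 * 0.396 * 1.11 = 19.341 m^2
Step 4 — application rate: Q/A = 273.86/19.341 = 14.2 mm/hr
Therefore the application rate along the lateral = 14.2 mm/hr.


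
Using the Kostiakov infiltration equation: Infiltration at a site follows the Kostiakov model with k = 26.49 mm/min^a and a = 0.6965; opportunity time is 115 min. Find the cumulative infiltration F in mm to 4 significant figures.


Approach: apply the Kostiakov infiltration equation, F = k*t^a.
F = 26.49 * 115^0.6965 = 721.7 mm
Therefore the cumulative infiltration F = 721.7 mm.


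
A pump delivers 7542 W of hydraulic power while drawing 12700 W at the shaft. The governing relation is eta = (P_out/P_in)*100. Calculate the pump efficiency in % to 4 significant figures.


eta = (7542 / 12700) * 100 = 59.39 %
Therefore the pump efficiency = 59.39 %.


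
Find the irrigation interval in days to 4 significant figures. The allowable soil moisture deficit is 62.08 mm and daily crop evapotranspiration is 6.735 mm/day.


Approach: apply the irrigation interval relation, interval = SMD / ETc.
interval = 62.08 / 6.735 = 9.218 days
Therefore the irrigation interval = 9.218 days.


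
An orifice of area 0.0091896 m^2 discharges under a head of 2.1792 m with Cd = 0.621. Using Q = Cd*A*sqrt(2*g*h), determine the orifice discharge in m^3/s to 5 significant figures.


Q = 0.621 * 0.0091896 * sqrt(2*9.81*2.1792) = 0.037315 m^3/s
Therefore the orifice discharge = 0.037315 m^3/s.


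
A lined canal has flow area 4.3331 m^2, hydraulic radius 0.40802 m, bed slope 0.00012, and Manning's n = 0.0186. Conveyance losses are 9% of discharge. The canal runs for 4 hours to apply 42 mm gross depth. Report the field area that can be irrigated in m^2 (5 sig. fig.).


Approach: apply Manning's equation with a conveyance and depth budget, Q = (1/n)*A*R^(2/3)*S^(1/2); Q_field = Q*(1-loss); Area = Q_field*t/(d/1000).
Step 1 — canal discharge (Manning's equation):
  Q = (1/0.0186) * 4.3331 * 0.40802^(2/3) * 0.00012^(1/2) = 1.403882 m^3/s
Step 2 — delivered flow: Q_field = 1.403882*(1 - 9/100) = 1.277533 m^3/s
Step 3 — volume delivered: V = 1.277533 * 4*3600 = 18396.47 m^3
Step 4 — area served: A = V / (depth/1000) = 18396.47 / 0.042 = 438010 m^2
Therefore the field area that can be irrigated = 438010 m^2.


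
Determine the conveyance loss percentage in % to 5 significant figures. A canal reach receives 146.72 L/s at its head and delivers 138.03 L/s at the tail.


Approach: apply the conveyance loss ratio, loss% = ((Q_head - Q_tail)/Q_head)*100.
loss = ((146.72 - 138.03)/146.72)*100 = 5.9228 %
Therefore the conveyance loss percentage = 5.9228 %.


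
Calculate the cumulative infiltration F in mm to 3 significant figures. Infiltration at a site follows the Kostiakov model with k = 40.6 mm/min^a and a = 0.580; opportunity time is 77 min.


Approach: apply the Kostiakov infiltration equation, F = k*t^a.
F = 40.6 * 77^0.580 = 504 mm
Therefore the cumulative infiltration F = 504 mm.


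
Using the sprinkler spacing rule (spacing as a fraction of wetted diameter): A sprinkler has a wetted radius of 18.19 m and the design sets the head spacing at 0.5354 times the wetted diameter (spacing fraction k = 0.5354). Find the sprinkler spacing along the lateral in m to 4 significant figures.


Approach: apply the sprinkler spacing rule (spacing as a fraction of wetted diameter), S = k*(2*R).
S = 0.5354 * (2 * 18.19) = 19.48 m
Therefore the sprinkler spacing along the lateral = 19.48 m.


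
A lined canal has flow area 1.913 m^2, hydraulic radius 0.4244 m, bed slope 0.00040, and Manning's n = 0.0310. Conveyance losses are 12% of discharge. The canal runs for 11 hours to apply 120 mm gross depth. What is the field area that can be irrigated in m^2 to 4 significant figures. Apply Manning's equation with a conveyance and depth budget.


Approach: apply Manning's equation with a conveyance and depth budget, Q = (1/n)*A*R^(2/3)*S^(1/2); Q_field = Q*(1-loss); Area = Q_field*t/(d/1000).
Step 1 — canal discharge (Manning's equation):
  Q = (1/0.0310) * 1.913 * 0.4244^(2/3) * 0.00040^(1/2) = 0.697001 m^3/s
Step 2 — delivered flow: Q_field = 0.697001*(1 - 12/100) = 0.613361 m^3/s
Step 3 — volume delivered: V = 0.613361 * 11*3600 = 24289.1 m^3
Step 4 — area served: A = V / (depth/1000) = 24289.1 / 0.12 = 202400 m^2
Therefore the field area that can be irrigated = 202400 m^2.


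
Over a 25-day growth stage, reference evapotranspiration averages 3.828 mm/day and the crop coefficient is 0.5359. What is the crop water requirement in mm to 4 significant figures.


Approach: apply the crop water requirement relation, CWR = ET0 * Kc * days.
CWR = 3.828 * 0.5359 * 25 = 51.29 mm
Therefore the crop water requirement = 51.29 mm.


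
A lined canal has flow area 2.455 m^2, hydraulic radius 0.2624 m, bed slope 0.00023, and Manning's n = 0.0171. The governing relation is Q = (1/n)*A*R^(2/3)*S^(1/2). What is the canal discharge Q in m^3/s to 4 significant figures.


Q = (1/0.0171) * 2.455 * 0.2624^(2/3) * 0.00023^(1/2) = 0.8924 m^3/s
Therefore the canal discharge Q = 0.8924 m^3/s.


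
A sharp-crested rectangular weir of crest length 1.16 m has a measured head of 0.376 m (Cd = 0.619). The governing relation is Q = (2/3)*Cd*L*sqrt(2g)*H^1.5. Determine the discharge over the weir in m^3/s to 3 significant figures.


Q = (2/3)*0.619*1.16*sqrt(2*9.81)*0.376^1.5 = 0.489 m^3/s
Therefore the discharge over the weir = 0.489 m^3/s.


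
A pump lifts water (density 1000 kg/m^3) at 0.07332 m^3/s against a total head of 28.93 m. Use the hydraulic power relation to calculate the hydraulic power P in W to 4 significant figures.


Approach: apply the hydraulic power relation, P = rho*g*Q*H.
P = 1000 * 9.81 * 0.07332 * 28.93 = 20810 W
Therefore the hydraulic power P = 20810 W.


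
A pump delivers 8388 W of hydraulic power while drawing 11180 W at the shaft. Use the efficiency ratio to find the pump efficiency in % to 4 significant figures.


Approach: apply the efficiency ratio, eta = (P_out/P_in)*100.
eta = (8388 / 11180) * 100 = 75.03 %
Therefore the pump efficiency = 75.03 %.


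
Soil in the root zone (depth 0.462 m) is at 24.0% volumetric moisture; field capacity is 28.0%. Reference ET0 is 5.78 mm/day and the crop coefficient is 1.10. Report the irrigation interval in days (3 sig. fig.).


Approach: apply soil-water budget scheduling, SMD = (FC-theta)/100*depth*1000; ETc = ET0*Kc; interval = SMD/ETc.
Step 1 — soil moisture deficit:
  SMD = (28.0 - 24.0)/100 * 0.462 * 1000 = 18.480 mm
Step 2 — daily crop ET (ETc = ET0*Kc):
  ETc = 5.78 * 1.10 = 6.3580 mm/day
Step 3 — irrigation interval (SMD/ETc):
  interval = 18.480 / 6.3580 = 2.91 days
Therefore the irrigation interval = 2.91 days.


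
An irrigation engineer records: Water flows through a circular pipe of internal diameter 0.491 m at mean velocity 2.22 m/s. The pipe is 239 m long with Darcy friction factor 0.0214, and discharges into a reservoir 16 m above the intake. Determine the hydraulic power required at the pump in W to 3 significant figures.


Approach: apply continuity + Darcy-Weisbach + hydraulic power, Q = A*v; hf = f*(L/D)*(v^2/(2g)); H = static + hf; P = rho*g*Q*H.
Step 1 — flow rate (continuity, Q = A*v):
  A = pi*(0.491/2)^2 = 0.18934 m^2
  Q = 0.18934 * 2.22 = 0.42034 m^3/s
Step 2 — friction head loss (Darcy-Weisbach):
  hf = 0.0214 * (239/0.491) * (2.22^2 / (2*9.81))
  hf = 2.6166 m
Step 3 — total head: H = 16 + 2.6166 = 18.617 m
Step 4 — hydraulic power (P = rho*g*Q*H):
  P = 1000 * 9.81 * 0.42034 * 18.617 = 76800 W
Therefore the hydraulic power required at the pump = 76800 W.


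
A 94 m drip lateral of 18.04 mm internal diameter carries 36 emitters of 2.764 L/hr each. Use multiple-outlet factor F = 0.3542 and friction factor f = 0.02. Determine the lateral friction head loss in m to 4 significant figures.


Approach: apply Darcy-Weisbach with the multiple-outlet F-factor, Q = n*q/(3600*1000) m^3/s; v = Q/A; hf = F*f*(L/D)*(v^2/(2g)).
Q = 36*2.764/(3600*1000) = 2.76400e-05 m^3/s
A = pi*(18.04e-3/2)^2 = 2.55601e-04 m^2, so v = Q/A = 0.108137 m/s
hf = 0.3542*0.02*(94/0.01804)*(0.108137^2/(2*9.81)) = 0.02200 m
Therefore the lateral friction head loss = 0.02200 m.


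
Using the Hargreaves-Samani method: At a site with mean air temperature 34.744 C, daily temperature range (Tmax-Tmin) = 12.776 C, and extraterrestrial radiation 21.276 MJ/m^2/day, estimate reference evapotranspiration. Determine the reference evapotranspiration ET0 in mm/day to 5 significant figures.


Approach: apply the Hargreaves-Samani method, ET0 = 0.0023*(Tmean+17.8)*sqrt(Tmax-Tmin)*0.408*Ra.
ET0 = 0.0023*(34.744+17.8)*sqrt(12.776)*0.408*21.276 = 3.7497 mm/day
Therefore the reference evapotranspiration ET0 = 3.7497 mm/day.


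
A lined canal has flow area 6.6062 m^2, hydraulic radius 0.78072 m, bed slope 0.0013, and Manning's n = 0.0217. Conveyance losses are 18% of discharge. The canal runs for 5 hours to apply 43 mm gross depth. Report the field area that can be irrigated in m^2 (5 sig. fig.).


Approach: apply Manning's equation with a conveyance and depth budget, Q = (1/n)*A*R^(2/3)*S^(1/2); Q_field = Q*(1-loss); Area = Q_field*t/(d/1000).
Step 1 — canal discharge (Manning's equation):
  Q = (1/0.0217) * 6.6062 * 0.78072^(2/3) * 0.0013^(1/2) = 9.306660 m^3/s
Step 2 — delivered flow: Q_field = 9.306660*(1 - 18/100) = 7.631461 m^3/s
Step 3 — volume delivered: V = 7.631461 * 5*3600 = 137366.3 m^3
Step 4 — area served: A = V / (depth/1000) = 137366.3 / 0.043 = 3194600 m^2
Therefore the field area that can be irrigated = 3194600 m^2.


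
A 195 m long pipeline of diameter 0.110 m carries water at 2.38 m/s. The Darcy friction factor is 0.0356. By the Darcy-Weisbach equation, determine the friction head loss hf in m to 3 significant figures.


Approach: apply the Darcy-Weisbach equation, hf = f*(L/D)*(v^2/(2g)).
hf = 0.0356 * (195/0.110) * (2.38^2 / (2*9.81))
hf = 18.2 m
Therefore the friction head loss hf = 18.2 m.


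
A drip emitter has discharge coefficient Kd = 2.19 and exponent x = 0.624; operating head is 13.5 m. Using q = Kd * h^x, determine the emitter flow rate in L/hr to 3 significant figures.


q = 2.19 * 13.5^0.624 = 11.1 L/hr
Therefore the emitter flow rate = 11.1 L/hr.


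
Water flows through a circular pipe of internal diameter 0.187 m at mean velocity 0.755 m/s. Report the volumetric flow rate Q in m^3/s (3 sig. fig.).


Approach: apply the continuity equation for pipe flow, Q = A * v with A = pi*(D/2)^2.
A = pi*(0.187/2)^2 = 0.027465 m^2
Q = 0.027465 * 0.755 = 0.0207 m^3/s
Therefore the volumetric flow rate Q = 0.0207 m^3/s.


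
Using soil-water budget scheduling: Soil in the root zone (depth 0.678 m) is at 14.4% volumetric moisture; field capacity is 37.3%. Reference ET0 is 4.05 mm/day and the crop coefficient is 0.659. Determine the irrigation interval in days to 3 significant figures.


Approach: apply soil-water budget scheduling, SMD = (FC-theta)/100*depth*1000; ETc = ET0*Kc; interval = SMD/ETc.
Step 1 — soil moisture deficit:
  SMD = (37.3 - 14.4)/100 * 0.678 * 1000 = 155.26 mm
Step 2 — daily crop ET (ETc = ET0*Kc):
  ETc = 4.05 * 0.659 = 2.6690 mm/day
Step 3 — irrigation interval (SMD/ETc):
  interval = 155.26 / 2.6690 = 58.2 days
Therefore the irrigation interval = 58.2 days.


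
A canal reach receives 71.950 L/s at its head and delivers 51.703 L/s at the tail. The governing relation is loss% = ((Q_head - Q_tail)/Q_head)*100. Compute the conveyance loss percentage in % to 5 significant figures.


loss = ((71.950 - 51.703)/71.950)*100 = 28.140 %
Therefore the conveyance loss percentage = 28.140 %.


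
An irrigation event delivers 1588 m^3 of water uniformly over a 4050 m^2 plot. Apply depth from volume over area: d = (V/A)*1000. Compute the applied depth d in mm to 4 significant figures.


d = (1588 / 4050) * 1000 = 392.1 mm
Therefore the applied depth d = 392.1 mm.


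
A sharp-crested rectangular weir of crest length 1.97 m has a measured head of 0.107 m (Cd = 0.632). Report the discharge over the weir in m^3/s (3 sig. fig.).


Approach: apply the rectangular weir equation, Q = (2/3)*Cd*L*sqrt(2g)*H^1.5.
Q = (2/3)*0.632*1.97*sqrt(2*9.81)*0.107^1.5 = 0.129 m^3/s
Therefore the discharge over the weir = 0.129 m^3/s.


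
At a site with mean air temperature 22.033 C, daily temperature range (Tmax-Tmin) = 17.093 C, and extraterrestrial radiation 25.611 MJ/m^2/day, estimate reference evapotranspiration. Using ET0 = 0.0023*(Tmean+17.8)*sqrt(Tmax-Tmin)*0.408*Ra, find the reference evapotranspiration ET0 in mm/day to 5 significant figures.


ET0 = 0.0023*(22.033+17.8)*sqrt(17.093)*0.408*25.611 = 3.9579 mm/day
Therefore the reference evapotranspiration ET0 = 3.9579 mm/day.


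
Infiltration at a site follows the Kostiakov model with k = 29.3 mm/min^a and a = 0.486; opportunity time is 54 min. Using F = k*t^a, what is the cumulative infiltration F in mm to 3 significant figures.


F = 29.3 * 54^0.486 = 204 mm
Therefore the cumulative infiltration F = 204 mm.


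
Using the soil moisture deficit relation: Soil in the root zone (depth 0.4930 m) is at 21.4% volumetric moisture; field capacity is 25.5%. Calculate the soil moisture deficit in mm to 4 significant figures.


Approach: apply the soil moisture deficit relation, SMD = (FC - theta)/100 * depth * 1000.
SMD = (25.5 - 21.4)/100 * 0.4930 * 1000 = 20.21 mm
Therefore the soil moisture deficit = 20.21 mm.


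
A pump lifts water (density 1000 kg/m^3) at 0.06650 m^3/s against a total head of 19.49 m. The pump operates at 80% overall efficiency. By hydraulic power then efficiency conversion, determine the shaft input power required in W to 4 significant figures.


Approach: apply hydraulic power then efficiency conversion, P = rho*g*Q*H; P_in = P/eta.
Step 1 — hydraulic power (P = rho*g*Q*H):
  P = 1000 * 9.81 * 0.06650 * 19.49 = 12714.6 W
Step 2 — input power: P_in = P/eta = 12714.6 / 0.8 = 15890 W
Therefore the shaft input power required = 15890 W.


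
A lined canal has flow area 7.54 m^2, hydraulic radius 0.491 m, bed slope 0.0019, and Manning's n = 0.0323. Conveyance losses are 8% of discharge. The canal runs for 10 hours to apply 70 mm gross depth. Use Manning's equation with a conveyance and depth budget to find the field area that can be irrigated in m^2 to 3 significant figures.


Approach: apply Manning's equation with a conveyance and depth budget, Q = (1/n)*A*R^(2/3)*S^(1/2); Q_field = Q*(1-loss); Area = Q_field*t/(d/1000).
Step 1 — canal discharge (Manning's equation):
  Q = (1/0.0323) * 7.54 * 0.491^(2/3) * 0.0019^(1/2) = 6.3329 m^3/s
Step 2 — delivered flow: Q_field = 6.3329*(1 - 8/100) = 5.8262 m^3/s
Step 3 — volume delivered: V = 5.8262 * 10*3600 = 209740 m^3
Step 4 — area served: A = V / (depth/1000) = 209740 / 0.07 = 3000000 m^2
Therefore the field area that can be irrigated = 3000000 m^2.


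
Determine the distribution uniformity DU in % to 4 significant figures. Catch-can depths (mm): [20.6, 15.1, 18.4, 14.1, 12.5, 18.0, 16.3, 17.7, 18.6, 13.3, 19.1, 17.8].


Approach: apply the low-quarter distribution uniformity, DU = (mean of lowest quarter of readings / overall mean)*100.
sorted lowest 3 of 12: [12.5, 13.3, 14.1] -> mean = 13.3000 mm
overall mean = 16.7917 mm
DU = (13.3000/16.7917)*100 = 79.21 %
Therefore the distribution uniformity DU = 79.21 %.


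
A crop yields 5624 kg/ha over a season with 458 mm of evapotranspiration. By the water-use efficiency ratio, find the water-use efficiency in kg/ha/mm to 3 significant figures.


Approach: apply the water-use efficiency ratio, WUE = yield/ET.
WUE = 5624 / 458 = 12.3 kg/ha/mm
Therefore the water-use efficiency = 12.3 kg/ha/mm.


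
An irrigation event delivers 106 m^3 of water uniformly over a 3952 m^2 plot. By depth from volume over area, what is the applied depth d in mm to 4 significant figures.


Approach: apply depth from volume over area, d = (V/A)*1000.
d = (106 / 3952) * 1000 = 26.82 mm
Therefore the applied depth d = 26.82 mm.


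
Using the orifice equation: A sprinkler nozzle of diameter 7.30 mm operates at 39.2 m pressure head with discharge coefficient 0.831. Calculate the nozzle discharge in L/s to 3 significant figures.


Approach: apply the orifice equation, Q = Cd*A*sqrt(2*g*h), A = pi*(d/2)^2.
A = pi*(7.30e-3/2)^2 = 4.1854e-05 m^2
Q = 0.831 * 4.1854e-05 * sqrt(2*9.81*39.2) * 1000 = 0.965 L/s
Therefore the nozzle discharge = 0.965 L/s.
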